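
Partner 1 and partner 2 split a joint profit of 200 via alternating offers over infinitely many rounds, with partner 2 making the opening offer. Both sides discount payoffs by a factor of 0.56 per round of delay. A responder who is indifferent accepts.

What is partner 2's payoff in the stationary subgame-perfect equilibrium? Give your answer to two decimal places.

128.21

When partner 2 proposes, partner 1 accepts any offer worth at least 0.56 times what partner 1 would get by proposing next round; and vice versa.
This gives x = 200 − 0.56y and y = 200 − 0.56x, where x and y are each side's share when it proposes.
Hence (1 − 0.56·0.56)x = 200(1 − 0.56), i.e. 0.6864·x = 88.
x ≈ 128.2051; partner 1's share is 200 − x ≈ 71.7949.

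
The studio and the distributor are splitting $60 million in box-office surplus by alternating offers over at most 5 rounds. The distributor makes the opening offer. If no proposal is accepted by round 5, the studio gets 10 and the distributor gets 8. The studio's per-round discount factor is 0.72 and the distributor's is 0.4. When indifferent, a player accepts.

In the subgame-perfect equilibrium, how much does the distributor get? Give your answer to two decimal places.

25.79

Round 5 (the distributor proposes): the studio gets 10 if talks fail, so the distributor offers 10 and keeps 50.
Round 4 (the studio proposes): the distributor can get 50 next round, worth 0.4 × 50 = 20 now, so the studio offers 20, keeping 40.
Round 3 (the distributor proposes): the studio can get 40 next round, worth 0.72 × 40 = 28.8 now, so the distributor offers 28.8, keeping 31.2.
Round 2 (the studio proposes): the distributor can get 31.2 next round, worth 0.4 × 31.2 = 12.48 now, so the studio offers 12.48, keeping 47.52.
Round 1 (the distributor proposes): the studio can get 47.52 next round, worth 0.72 × 47.52 = 34.2144 now; the distributor offers that and keeps 25.7856.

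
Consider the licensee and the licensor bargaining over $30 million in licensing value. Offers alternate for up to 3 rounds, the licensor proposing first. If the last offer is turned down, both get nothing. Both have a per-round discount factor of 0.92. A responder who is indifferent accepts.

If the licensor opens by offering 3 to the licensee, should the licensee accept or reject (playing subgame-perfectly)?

Accept

Work out the licensee's continuation value if the offer is rejected.
Round 3 (the licensor proposes): the licensee will accept anything ≥ 0, so the licensor offers 0 and keeps 30.
Round 2 (the licensee proposes): the licensor can get 30 next round, worth 0.92 × 30 = 27.6 now. The licensee offers 27.6 and keeps 30 − 27.6 = 2.4.
So by rejecting in round 1, the licensee gets 2.4 next round, worth 0.92 × 2.4 = 2.208 now.
Offer 3 ≥ 2.208, so the licensee accepts.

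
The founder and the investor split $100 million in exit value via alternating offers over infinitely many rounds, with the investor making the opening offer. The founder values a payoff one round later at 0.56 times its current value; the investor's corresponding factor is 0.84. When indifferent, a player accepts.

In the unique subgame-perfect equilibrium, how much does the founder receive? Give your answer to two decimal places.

16.92

In a stationary SPE each proposer offers the other exactly their discounted continuation value.
If the investor keeps x when proposing and the founder keeps y when proposing, then x = 100 − 0.56y and y = 100 − 0.84x.
Solving: x = 100(1 − 0.56) / (1 − 0.84·0.56) = 44 / 0.5296 ≈ 83.0816.
The founder gets 100 − 83.0816 ≈ 16.9184.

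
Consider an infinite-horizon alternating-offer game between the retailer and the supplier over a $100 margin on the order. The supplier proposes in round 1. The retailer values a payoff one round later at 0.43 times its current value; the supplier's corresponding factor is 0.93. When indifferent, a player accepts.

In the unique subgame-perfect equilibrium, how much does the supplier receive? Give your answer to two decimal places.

When the supplier proposes, the retailer accepts any offer worth at least 0.43 times what the retailer would get by proposing next round; and vice versa.
This gives x = 100 − 0.43y and y = 100 − 0.93x, where x and y are each side's share when it proposes.
Hence (1 − 0.43·0.93)x = 100(1 − 0.43), i.e. 0.6001·x = 57.
x ≈ 94.9842; the retailer's share is 100 − x ≈ 5.0158.

94.98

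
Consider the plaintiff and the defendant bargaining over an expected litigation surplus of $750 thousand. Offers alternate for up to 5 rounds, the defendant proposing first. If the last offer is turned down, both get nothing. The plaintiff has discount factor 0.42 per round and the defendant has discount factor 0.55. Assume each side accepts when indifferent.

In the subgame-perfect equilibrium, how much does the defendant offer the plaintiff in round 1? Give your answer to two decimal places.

174.49

Solve by backward induction from round 5.
Round 5 (the defendant proposes): rejection yields 0 for the plaintiff; the defendant offers 0 and keeps 750.
Round 4 (the plaintiff proposes): the defendant can get 750 next round, worth 0.55 × 750 = 412.5 now. The plaintiff offers 412.5 and keeps 750 − 412.5 = 337.5.
Round 3 (the defendant proposes): the plaintiff can get 337.5 next round, worth 0.42 × 337.5 = 141.75 now. The defendant offers 141.75 and keeps 750 − 141.75 = 608.25.
Round 2 (the plaintiff proposes): the defendant can get 608.25 next round, worth 0.55 × 608.25 = 334.5375 now. The plaintiff offers 334.5375 and keeps 750 − 334.5375 = 415.4625.
Round 1 (the defendant proposes): the plaintiff can get 415.4625 next round, worth 0.42 × 415.4625 = 174.49425 now, so the defendant offers 174.49425, keeping 575.50575.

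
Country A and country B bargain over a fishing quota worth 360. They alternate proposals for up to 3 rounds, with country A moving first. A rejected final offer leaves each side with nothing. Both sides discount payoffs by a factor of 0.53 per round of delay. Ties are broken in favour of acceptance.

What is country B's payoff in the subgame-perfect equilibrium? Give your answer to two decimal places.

Solve by backward induction from round 3.
Round 3 (country A proposes): rejection yields 0 for country B; country A offers 0 and keeps 360.
Round 2 (country B proposes): country A can get 360 next round, worth 0.53 × 360 = 190.8 now. Country B offers 190.8 and keeps 360 − 190.8 = 169.2.
Round 1 (country A proposes): country B can get 169.2 next round, worth 0.53 × 169.2 = 89.676 now, so country A offers 89.676, keeping 270.324.

89.68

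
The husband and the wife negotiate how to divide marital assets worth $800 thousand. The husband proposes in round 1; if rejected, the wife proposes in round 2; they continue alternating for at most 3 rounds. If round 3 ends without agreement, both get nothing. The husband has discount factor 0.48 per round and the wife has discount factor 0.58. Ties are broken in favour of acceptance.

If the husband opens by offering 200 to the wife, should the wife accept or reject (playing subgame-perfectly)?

Round 3 (the husband proposes): the wife will accept anything ≥ 0, so the husband offers 0 and keeps 800.
Round 2 (the wife proposes): the husband can get 800 next round, worth 0.48 × 800 = 384 now; the wife offers that and keeps 416.
So by rejecting in round 1, the wife gets 416 next round, worth 0.58 × 416 = 241.28 now.
Offer 200 < 241.28, so the wife rejects.

Reject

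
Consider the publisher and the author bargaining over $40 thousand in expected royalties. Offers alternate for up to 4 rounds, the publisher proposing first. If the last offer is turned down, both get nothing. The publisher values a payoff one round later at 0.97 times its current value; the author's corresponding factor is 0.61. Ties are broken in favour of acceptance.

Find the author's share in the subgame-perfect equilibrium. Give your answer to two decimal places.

Work backward from the last round.
Round 4 (the author proposes): the publisher will accept anything ≥ 0, so the author offers 0 and keeps 40.
Round 3 (the publisher proposes): the author can get 40 next round, worth 0.61 × 40 = 24.4 now. The publisher offers 24.4 and keeps 40 − 24.4 = 15.6.
Round 2 (the author proposes): the publisher can get 15.6 next round, worth 0.97 × 15.6 = 15.132 now, so the author offers 15.132, keeping 24.868.
Round 1 (the publisher proposes): the author can get 24.868 next round, worth 0.61 × 24.868 = 15.16948 now. The publisher offers 15.16948 and keeps 40 − 15.16948 = 24.83052.

15.17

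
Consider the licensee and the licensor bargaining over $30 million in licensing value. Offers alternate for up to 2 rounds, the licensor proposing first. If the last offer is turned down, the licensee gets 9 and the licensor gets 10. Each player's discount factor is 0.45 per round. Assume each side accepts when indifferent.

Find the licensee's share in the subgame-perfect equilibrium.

Round 2 (the licensee proposes): the licensor gets 10 if talks fail, so the licensee offers 10 and keeps 20.
Round 1 (the licensor proposes): the licensee can get 20 next round, worth 0.45 × 20 = 9 now; the licensor offers that and keeps 21.

9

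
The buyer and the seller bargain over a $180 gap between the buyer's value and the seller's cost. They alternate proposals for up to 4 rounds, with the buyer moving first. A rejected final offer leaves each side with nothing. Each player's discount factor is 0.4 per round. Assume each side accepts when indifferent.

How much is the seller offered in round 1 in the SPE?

Round 4 (the seller proposes): the buyer will accept anything ≥ 0, so the seller offers 0 and keeps 180.
Round 3 (the buyer proposes): the seller can get 180 next round, worth 0.4 × 180 = 72 now; the buyer offers that and keeps 108.
Round 2 (the seller proposes): the buyer can get 108 next round, worth 0.4 × 108 = 43.2 now, so the seller offers 43.2, keeping 136.8.
Round 1 (the buyer proposes): the seller can get 136.8 next round, worth 0.4 × 136.8 = 54.72 now; the buyer offers that and keeps 125.28.

54.72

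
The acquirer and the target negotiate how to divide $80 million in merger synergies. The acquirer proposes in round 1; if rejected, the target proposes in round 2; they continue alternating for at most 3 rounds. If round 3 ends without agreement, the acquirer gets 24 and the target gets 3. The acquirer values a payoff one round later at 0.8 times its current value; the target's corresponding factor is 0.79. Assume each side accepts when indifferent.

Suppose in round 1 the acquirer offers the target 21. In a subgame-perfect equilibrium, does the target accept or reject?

Work out the target's continuation value if the offer is rejected.
Round 3 (the acquirer proposes): the target gets 3 if talks fail, so the acquirer offers 3 and keeps 77.
Round 2 (the target proposes): the acquirer can get 77 next round, worth 0.8 × 77 = 61.6 now. The target offers 61.6 and keeps 80 − 61.6 = 18.4.
So by rejecting in round 1, the target gets 18.4 next round, worth 0.79 × 18.4 = 14.536 now.
Offer 21 ≥ 14.536, so the target accepts.

Accept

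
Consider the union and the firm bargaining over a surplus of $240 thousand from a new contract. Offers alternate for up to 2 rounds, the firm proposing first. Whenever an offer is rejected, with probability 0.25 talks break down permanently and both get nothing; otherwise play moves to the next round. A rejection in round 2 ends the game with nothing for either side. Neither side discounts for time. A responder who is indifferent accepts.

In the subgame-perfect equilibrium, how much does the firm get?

Round 2 (the union proposes): rejection yields 0 for the firm; the union offers 0 and keeps 240.
Round 1 (the firm proposes): rejecting gives the union an expected 0.75 × 240 = 180; the firm offers that and keeps 60.

60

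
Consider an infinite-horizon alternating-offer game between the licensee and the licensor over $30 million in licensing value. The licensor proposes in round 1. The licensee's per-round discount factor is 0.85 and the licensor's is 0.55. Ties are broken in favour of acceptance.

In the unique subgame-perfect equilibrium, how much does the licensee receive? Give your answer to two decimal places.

Let x be the licensor's share when the licensor proposes and y be the licensee's share when the licensee proposes.
The licensee accepts iff offered ≥ 0.85·y, so x = 30 − 0.85y. Symmetrically y = 30 − 0.55x.
Substituting: x = 30 − 0.85(30 − 0.55x), giving x(1 − 0.55·0.85) = 30(1 − 0.85).
So x = 30 × 0.15 / 0.5325 ≈ 8.4507, and the licensee receives 30 − x ≈ 21.5493.

21.55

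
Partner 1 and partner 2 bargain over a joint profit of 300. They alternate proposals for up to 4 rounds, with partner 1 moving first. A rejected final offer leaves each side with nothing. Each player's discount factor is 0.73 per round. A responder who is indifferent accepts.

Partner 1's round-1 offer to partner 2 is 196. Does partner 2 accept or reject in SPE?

Round 4 (partner 2 proposes): partner 1 will accept anything ≥ 0, so partner 2 offers 0 and keeps 300.
Round 3 (partner 1 proposes): partner 2 can get 300 next round, worth 0.73 × 300 = 219 now. Partner 1 offers 219 and keeps 300 − 219 = 81.
Round 2 (partner 2 proposes): partner 1 can get 81 next round, worth 0.73 × 81 = 59.13 now; partner 2 offers that and keeps 240.87.
So by rejecting in round 1, partner 2 gets 240.87 next round, worth 0.73 × 240.87 = 175.8351 now.
Offer 196 ≥ 175.8351, so partner 2 accepts.

Accept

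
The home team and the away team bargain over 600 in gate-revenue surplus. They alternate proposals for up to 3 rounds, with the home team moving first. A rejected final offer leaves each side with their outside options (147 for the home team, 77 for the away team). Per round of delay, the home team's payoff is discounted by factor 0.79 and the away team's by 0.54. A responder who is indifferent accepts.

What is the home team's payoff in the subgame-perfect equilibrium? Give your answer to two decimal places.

499.11

Round 3 (the home team proposes): the away team gets 77 if talks fail, so the home team offers 77 and keeps 523.
Round 2 (the away team proposes): the home team can get 523 next round, worth 0.79 × 523 = 413.17 now; the away team offers that and keeps 186.83.
Round 1 (the home team proposes): the away team can get 186.83 next round, worth 0.54 × 186.83 = 100.8882 now. The home team offers 100.8882 and keeps 600 − 100.8882 = 499.1118.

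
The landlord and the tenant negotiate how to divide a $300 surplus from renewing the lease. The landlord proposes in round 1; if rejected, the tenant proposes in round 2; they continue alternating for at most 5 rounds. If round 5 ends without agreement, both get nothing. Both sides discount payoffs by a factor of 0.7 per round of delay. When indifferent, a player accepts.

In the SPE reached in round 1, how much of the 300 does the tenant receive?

Round 5 (the landlord proposes): the tenant will accept anything ≥ 0, so the landlord offers 0 and keeps 300.
Round 4 (the tenant proposes): the landlord can get 300 next round, worth 0.7 × 300 = 210 now. The tenant offers 210 and keeps 300 − 210 = 90.
Round 3 (the landlord proposes): the tenant can get 90 next round, worth 0.7 × 90 = 63 now; the landlord offers that and keeps 237.
Round 2 (the tenant proposes): the landlord can get 237 next round, worth 0.7 × 237 = 165.9 now; the tenant offers that and keeps 134.1.
Round 1 (the landlord proposes): the tenant can get 134.1 next round, worth 0.7 × 134.1 = 93.87 now, so the landlord offers 93.87, keeping 206.13.

93.87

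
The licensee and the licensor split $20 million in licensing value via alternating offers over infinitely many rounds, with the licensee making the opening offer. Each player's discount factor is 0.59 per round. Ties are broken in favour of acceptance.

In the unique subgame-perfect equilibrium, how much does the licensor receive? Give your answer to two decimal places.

7.42

In a stationary SPE each proposer offers the other exactly their discounted continuation value.
If the licensee keeps x when proposing and the licensor keeps y when proposing, then x = 20 − 0.59y and y = 20 − 0.59x.
Solving: x = 20(1 − 0.59) / (1 − 0.59·0.59) = 8.2 / 0.6519 ≈ 12.5786.
The licensor gets 20 − 12.5786 ≈ 7.4214.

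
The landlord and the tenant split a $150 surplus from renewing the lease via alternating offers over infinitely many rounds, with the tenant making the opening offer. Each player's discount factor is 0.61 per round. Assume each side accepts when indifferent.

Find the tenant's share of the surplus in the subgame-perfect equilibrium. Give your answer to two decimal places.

93.17

When the tenant proposes, the landlord accepts any offer worth at least 0.61 times what the landlord would get by proposing next round; and vice versa.
This gives x = 150 − 0.61y and y = 150 − 0.61x, where x and y are each side's share when it proposes.
Hence (1 − 0.61·0.61)x = 150(1 − 0.61), i.e. 0.6279·x = 58.5.
x ≈ 93.1677; the landlord's share is 150 − x ≈ 56.8323.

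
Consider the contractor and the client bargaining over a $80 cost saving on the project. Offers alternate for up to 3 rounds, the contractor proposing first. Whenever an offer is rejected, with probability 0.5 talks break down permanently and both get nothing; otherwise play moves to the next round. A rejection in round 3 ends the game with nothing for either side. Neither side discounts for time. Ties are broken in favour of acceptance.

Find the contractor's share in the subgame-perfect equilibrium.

Round 3 (the contractor proposes): the client will accept anything ≥ 0, so the contractor offers 0 and keeps 80.
Round 2 (the client proposes): rejecting gives the contractor an expected 0.5 × 80 = 40, so the client offers 40, keeping 40.
Round 1 (the contractor proposes): rejecting gives the client an expected 0.5 × 40 = 20. The contractor offers 20 and keeps 80 − 20 = 60.

60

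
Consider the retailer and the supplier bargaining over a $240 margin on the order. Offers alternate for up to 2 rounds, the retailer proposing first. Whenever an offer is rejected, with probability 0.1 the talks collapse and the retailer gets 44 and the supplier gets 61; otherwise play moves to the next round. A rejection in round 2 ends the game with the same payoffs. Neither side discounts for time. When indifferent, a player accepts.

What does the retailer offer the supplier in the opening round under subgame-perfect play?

182.5

Round 2 (the supplier proposes): the retailer gets 44 if talks fail, so the supplier offers 44 and keeps 196.
Round 1 (the retailer proposes): rejecting gives the supplier an expected 0.9 × 196 + 0.1 × 61 = 182.5, so the retailer offers 182.5, keeping 57.5.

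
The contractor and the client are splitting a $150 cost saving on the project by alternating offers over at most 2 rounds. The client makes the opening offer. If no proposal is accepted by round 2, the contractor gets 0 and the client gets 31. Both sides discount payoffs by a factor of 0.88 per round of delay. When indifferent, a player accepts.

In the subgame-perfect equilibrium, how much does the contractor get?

104.72

Round 2 (the contractor proposes): the client gets 31 if talks fail, so the contractor offers 31 and keeps 119.
Round 1 (the client proposes): the contractor can get 119 next round, worth 0.88 × 119 = 104.72 now; the client offers that and keeps 45.28.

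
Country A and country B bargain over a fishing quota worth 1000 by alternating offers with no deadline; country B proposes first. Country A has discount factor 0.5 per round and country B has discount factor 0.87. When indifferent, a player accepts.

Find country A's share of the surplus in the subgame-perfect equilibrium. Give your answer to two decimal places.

When country B proposes, country A accepts any offer worth at least 0.5 times what country A would get by proposing next round; and vice versa.
This gives x = 1000 − 0.5y and y = 1000 − 0.87x, where x and y are each side's share when it proposes.
Hence (1 − 0.5·0.87)x = 1000(1 − 0.5), i.e. 0.565·x = 500.
x ≈ 884.9558; country A's share is 1000 − x ≈ 115.0442.

115.04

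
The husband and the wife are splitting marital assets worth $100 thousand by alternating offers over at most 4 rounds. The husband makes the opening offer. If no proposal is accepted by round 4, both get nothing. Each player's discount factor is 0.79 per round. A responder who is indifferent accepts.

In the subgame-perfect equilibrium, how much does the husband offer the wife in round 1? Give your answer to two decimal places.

65.89

Work backward from the last round.
Round 4 (the wife proposes): rejection yields 0 for the husband; the wife offers 0 and keeps 100.
Round 3 (the husband proposes): the wife can get 100 next round, worth 0.79 × 100 = 79 now. The husband offers 79 and keeps 100 − 79 = 21.
Round 2 (the wife proposes): the husband can get 21 next round, worth 0.79 × 21 = 16.59 now, so the wife offers 16.59, keeping 83.41.
Round 1 (the husband proposes): the wife can get 83.41 next round, worth 0.79 × 83.41 = 65.8939 now, so the husband offers 65.8939, keeping 34.1061.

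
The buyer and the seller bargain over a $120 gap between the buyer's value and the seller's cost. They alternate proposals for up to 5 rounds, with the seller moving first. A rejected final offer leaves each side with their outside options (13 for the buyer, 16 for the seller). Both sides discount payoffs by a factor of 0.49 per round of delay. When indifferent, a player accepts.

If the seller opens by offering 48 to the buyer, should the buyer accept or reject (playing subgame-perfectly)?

Accept

Round 5 (the seller proposes): the buyer gets 13 if talks fail, so the seller offers 13 and keeps 107.
Round 4 (the buyer proposes): the seller can get 107 next round, worth 0.49 × 107 = 52.43 now, so the buyer offers 52.43, keeping 67.57.
Round 3 (the seller proposes): the buyer can get 67.57 next round, worth 0.49 × 67.57 = 33.1093 now. The seller offers 33.1093 and keeps 120 − 33.1093 = 86.8907.
Round 2 (the buyer proposes): the seller can get 86.8907 next round, worth 0.49 × 86.8907 = 42.576443 now; the buyer offers that and keeps 77.423557.
So by rejecting in round 1, the buyer gets 77.423557 next round, worth 0.49 × 77.423557 = 37.93754293 now.
Offer 48 ≥ 37.93754293, so the buyer accepts.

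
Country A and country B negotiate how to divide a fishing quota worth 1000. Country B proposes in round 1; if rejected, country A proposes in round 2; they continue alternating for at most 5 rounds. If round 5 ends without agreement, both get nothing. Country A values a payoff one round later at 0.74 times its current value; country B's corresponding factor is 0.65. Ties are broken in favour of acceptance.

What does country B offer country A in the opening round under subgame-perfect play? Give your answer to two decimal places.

383.58

By backward induction:
Round 5 (country B proposes): country A will accept anything ≥ 0, so country B offers 0 and keeps 1000.
Round 4 (country A proposes): country B can get 1000 next round, worth 0.65 × 1000 = 650 now, so country A offers 650, keeping 350.
Round 3 (country B proposes): country A can get 350 next round, worth 0.74 × 350 = 259 now, so country B offers 259, keeping 741.
Round 2 (country A proposes): country B can get 741 next round, worth 0.65 × 741 = 481.65 now; country A offers that and keeps 518.35.
Round 1 (country B proposes): country A can get 518.35 next round, worth 0.74 × 518.35 = 383.579 now; country B offers that and keeps 616.421.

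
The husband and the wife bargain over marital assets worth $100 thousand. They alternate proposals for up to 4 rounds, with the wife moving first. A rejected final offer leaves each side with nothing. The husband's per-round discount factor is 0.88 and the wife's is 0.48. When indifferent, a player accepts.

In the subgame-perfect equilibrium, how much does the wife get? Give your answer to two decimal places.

By backward induction:
Round 4 (the husband proposes): the wife will accept anything ≥ 0, so the husband offers 0 and keeps 100.
Round 3 (the wife proposes): the husband can get 100 next round, worth 0.88 × 100 = 88 now, so the wife offers 88, keeping 12.
Round 2 (the husband proposes): the wife can get 12 next round, worth 0.48 × 12 = 5.76 now, so the husband offers 5.76, keeping 94.24.
Round 1 (the wife proposes): the husband can get 94.24 next round, worth 0.88 × 94.24 = 82.9312 now. The wife offers 82.9312 and keeps 100 − 82.9312 = 17.0688.

17.07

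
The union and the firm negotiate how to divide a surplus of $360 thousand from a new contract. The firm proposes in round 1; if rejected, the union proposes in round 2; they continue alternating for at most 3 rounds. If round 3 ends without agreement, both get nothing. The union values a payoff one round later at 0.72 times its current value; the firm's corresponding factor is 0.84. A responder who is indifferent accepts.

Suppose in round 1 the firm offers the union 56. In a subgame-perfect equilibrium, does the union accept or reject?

Accept

Work out the union's continuation value if the offer is rejected.
Round 3 (the firm proposes): rejection yields 0 for the union; the firm offers 0 and keeps 360.
Round 2 (the union proposes): the firm can get 360 next round, worth 0.84 × 360 = 302.4 now; the union offers that and keeps 57.6.
So by rejecting in round 1, the union gets 57.6 next round, worth 0.72 × 57.6 = 41.472 now.
Offer 56 ≥ 41.472, so the union accepts.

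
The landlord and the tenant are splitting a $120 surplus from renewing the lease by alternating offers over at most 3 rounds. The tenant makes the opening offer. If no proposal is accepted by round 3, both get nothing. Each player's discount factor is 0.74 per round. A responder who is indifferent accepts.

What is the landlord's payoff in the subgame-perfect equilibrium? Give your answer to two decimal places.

23.09

Work backward from the last round.
Round 3 (the tenant proposes): the landlord will accept anything ≥ 0, so the tenant offers 0 and keeps 120.
Round 2 (the landlord proposes): the tenant can get 120 next round, worth 0.74 × 120 = 88.8 now; the landlord offers that and keeps 31.2.
Round 1 (the tenant proposes): the landlord can get 31.2 next round, worth 0.74 × 31.2 = 23.088 now. The tenant offers 23.088 and keeps 120 − 23.088 = 96.912.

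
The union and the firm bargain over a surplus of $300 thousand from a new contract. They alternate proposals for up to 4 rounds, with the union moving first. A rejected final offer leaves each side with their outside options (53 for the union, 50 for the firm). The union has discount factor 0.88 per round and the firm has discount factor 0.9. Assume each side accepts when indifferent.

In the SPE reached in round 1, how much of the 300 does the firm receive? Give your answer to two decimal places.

208.46

Round 4 (the firm proposes): the union gets 53 if talks fail, so the firm offers 53 and keeps 247.
Round 3 (the union proposes): the firm can get 247 next round, worth 0.9 × 247 = 222.3 now; the union offers that and keeps 77.7.
Round 2 (the firm proposes): the union can get 77.7 next round, worth 0.88 × 77.7 = 68.376 now; the firm offers that and keeps 231.624.
Round 1 (the union proposes): the firm can get 231.624 next round, worth 0.9 × 231.624 = 208.4616 now. The union offers 208.4616 and keeps 300 − 208.4616 = 91.5384.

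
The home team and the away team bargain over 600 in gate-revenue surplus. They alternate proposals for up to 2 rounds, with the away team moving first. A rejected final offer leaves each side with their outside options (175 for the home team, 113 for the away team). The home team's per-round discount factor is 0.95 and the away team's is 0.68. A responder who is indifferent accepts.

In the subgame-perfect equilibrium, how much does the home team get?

462.65

Round 2 (the home team proposes): the away team gets 113 if talks fail, so the home team offers 113 and keeps 487.
Round 1 (the away team proposes): the home team can get 487 next round, worth 0.95 × 487 = 462.65 now. The away team offers 462.65 and keeps 600 − 462.65 = 137.35.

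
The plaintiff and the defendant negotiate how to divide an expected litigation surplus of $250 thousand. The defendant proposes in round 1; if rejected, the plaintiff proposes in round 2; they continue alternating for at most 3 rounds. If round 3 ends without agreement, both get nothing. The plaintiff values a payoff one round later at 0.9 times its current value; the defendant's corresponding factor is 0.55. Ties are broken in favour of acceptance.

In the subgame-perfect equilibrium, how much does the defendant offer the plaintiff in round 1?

Round 3 (the defendant proposes): the plaintiff will accept anything ≥ 0, so the defendant offers 0 and keeps 250.
Round 2 (the plaintiff proposes): the defendant can get 250 next round, worth 0.55 × 250 = 137.5 now; the plaintiff offers that and keeps 112.5.
Round 1 (the defendant proposes): the plaintiff can get 112.5 next round, worth 0.9 × 112.5 = 101.25 now; the defendant offers that and keeps 148.75.

101.25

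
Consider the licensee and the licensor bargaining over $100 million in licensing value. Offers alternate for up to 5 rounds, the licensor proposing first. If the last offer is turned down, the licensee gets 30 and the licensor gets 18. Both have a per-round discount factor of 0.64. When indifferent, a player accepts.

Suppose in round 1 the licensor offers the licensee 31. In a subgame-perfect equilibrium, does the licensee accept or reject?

Work out the licensee's continuation value if the offer is rejected.
Round 5 (the licensor proposes): the licensee gets 30 if talks fail, so the licensor offers 30 and keeps 70.
Round 4 (the licensee proposes): the licensor can get 70 next round, worth 0.64 × 70 = 44.8 now; the licensee offers that and keeps 55.2.
Round 3 (the licensor proposes): the licensee can get 55.2 next round, worth 0.64 × 55.2 = 35.328 now; the licensor offers that and keeps 64.672.
Round 2 (the licensee proposes): the licensor can get 64.672 next round, worth 0.64 × 64.672 = 41.39008 now, so the licensee offers 41.39008, keeping 58.60992.
So by rejecting in round 1, the licensee gets 58.60992 next round, worth 0.64 × 58.60992 = 37.5103488 now.
Offer 31 < 37.5103488, so the licensee rejects.

Reject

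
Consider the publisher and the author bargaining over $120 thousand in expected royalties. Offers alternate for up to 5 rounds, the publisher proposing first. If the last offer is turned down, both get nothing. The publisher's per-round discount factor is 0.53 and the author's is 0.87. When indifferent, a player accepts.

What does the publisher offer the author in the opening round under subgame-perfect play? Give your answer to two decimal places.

71.69

Round 5 (the publisher proposes): rejection yields 0 for the author; the publisher offers 0 and keeps 120.
Round 4 (the author proposes): the publisher can get 120 next round, worth 0.53 × 120 = 63.6 now. The author offers 63.6 and keeps 120 − 63.6 = 56.4.
Round 3 (the publisher proposes): the author can get 56.4 next round, worth 0.87 × 56.4 = 49.068 now; the publisher offers that and keeps 70.932.
Round 2 (the author proposes): the publisher can get 70.932 next round, worth 0.53 × 70.932 = 37.59396 now. The author offers 37.59396 and keeps 120 − 37.59396 = 82.40604.
Round 1 (the publisher proposes): the author can get 82.40604 next round, worth 0.87 × 82.40604 = 71.6932548 now, so the publisher offers 71.6932548, keeping 48.3067452.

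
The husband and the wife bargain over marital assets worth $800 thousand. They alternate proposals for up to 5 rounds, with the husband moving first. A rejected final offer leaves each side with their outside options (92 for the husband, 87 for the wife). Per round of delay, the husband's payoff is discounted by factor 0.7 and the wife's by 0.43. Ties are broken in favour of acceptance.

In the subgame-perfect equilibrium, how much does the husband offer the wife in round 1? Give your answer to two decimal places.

142.15

Solve by backward induction from round 5.
Round 5 (the husband proposes): the wife gets 87 if talks fail, so the husband offers 87 and keeps 713.
Round 4 (the wife proposes): the husband can get 713 next round, worth 0.7 × 713 = 499.1 now; the wife offers that and keeps 300.9.
Round 3 (the husband proposes): the wife can get 300.9 next round, worth 0.43 × 300.9 = 129.387 now. The husband offers 129.387 and keeps 800 − 129.387 = 670.613.
Round 2 (the wife proposes): the husband can get 670.613 next round, worth 0.7 × 670.613 = 469.4291 now, so the wife offers 469.4291, keeping 330.5709.
Round 1 (the husband proposes): the wife can get 330.5709 next round, worth 0.43 × 330.5709 = 142.145487 now, so the husband offers 142.145487, keeping 657.854513.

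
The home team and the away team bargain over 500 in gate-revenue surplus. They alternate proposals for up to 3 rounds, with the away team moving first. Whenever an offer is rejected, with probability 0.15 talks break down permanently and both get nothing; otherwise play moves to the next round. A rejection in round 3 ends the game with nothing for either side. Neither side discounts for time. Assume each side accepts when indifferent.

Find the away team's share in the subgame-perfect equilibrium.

436.25

Round 3 (the away team proposes): the home team will accept anything ≥ 0, so the away team offers 0 and keeps 500.
Round 2 (the home team proposes): rejecting gives the away team an expected 0.85 × 500 = 425. The home team offers 425 and keeps 500 − 425 = 75.
Round 1 (the away team proposes): rejecting gives the home team an expected 0.85 × 75 = 63.75; the away team offers that and keeps 436.25.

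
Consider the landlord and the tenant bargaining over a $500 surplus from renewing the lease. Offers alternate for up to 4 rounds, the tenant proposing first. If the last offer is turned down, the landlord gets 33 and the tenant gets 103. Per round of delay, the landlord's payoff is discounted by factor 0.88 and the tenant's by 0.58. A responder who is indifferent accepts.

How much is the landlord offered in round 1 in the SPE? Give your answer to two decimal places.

363.11

Round 4 (the landlord proposes): the tenant gets 103 if talks fail, so the landlord offers 103 and keeps 397.
Round 3 (the tenant proposes): the landlord can get 397 next round, worth 0.88 × 397 = 349.36 now; the tenant offers that and keeps 150.64.
Round 2 (the landlord proposes): the tenant can get 150.64 next round, worth 0.58 × 150.64 = 87.3712 now, so the landlord offers 87.3712, keeping 412.6288.
Round 1 (the tenant proposes): the landlord can get 412.6288 next round, worth 0.88 × 412.6288 = 363.113344 now. The tenant offers 363.113344 and keeps 500 − 363.113344 = 136.886656.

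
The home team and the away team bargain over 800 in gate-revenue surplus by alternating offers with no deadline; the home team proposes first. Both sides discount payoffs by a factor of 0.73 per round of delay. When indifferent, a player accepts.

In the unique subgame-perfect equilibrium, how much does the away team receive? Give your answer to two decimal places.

337.57

Let x be the home team's share when the home team proposes and y be the away team's share when the away team proposes.
The away team accepts iff offered ≥ 0.73·y, so x = 800 − 0.73y. Symmetrically y = 800 − 0.73x.
Substituting: x = 800 − 0.73(800 − 0.73x), giving x(1 − 0.73·0.73) = 800(1 − 0.73).
So x = 800 × 0.27 / 0.4671 ≈ 462.4277, and the away team receives 800 − x ≈ 337.5723.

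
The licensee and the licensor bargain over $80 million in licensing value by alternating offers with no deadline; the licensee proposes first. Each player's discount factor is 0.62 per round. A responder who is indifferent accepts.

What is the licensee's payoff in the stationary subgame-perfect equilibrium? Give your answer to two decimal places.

In a stationary SPE each proposer offers the other exactly their discounted continuation value.
If the licensee keeps x when proposing and the licensor keeps y when proposing, then x = 80 − 0.62y and y = 80 − 0.62x.
Solving: x = 80(1 − 0.62) / (1 − 0.62·0.62) = 30.4 / 0.6156 ≈ 49.3827.
The licensor gets 80 − 49.3827 ≈ 30.6173.

49.38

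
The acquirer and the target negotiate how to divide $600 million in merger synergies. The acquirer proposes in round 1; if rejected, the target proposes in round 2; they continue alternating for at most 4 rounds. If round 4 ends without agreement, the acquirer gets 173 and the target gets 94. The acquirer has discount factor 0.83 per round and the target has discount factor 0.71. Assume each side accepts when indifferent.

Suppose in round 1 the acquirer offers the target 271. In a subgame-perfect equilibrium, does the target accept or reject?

Accept

Work out the target's continuation value if the offer is rejected.
Round 4 (the target proposes): the acquirer gets 173 if talks fail, so the target offers 173 and keeps 427.
Round 3 (the acquirer proposes): the target can get 427 next round, worth 0.71 × 427 = 303.17 now; the acquirer offers that and keeps 296.83.
Round 2 (the target proposes): the acquirer can get 296.83 next round, worth 0.83 × 296.83 = 246.3689 now, so the target offers 246.3689, keeping 353.6311.
So by rejecting in round 1, the target gets 353.6311 next round, worth 0.71 × 353.6311 = 251.078081 now.
Offer 271 ≥ 251.078081, so the target accepts.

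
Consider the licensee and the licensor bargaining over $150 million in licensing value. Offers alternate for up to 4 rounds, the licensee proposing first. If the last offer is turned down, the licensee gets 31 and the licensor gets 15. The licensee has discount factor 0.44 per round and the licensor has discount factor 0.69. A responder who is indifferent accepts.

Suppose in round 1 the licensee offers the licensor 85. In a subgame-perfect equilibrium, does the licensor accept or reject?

Round 4 (the licensor proposes): the licensee gets 31 if talks fail, so the licensor offers 31 and keeps 119.
Round 3 (the licensee proposes): the licensor can get 119 next round, worth 0.69 × 119 = 82.11 now. The licensee offers 82.11 and keeps 150 − 82.11 = 67.89.
Round 2 (the licensor proposes): the licensee can get 67.89 next round, worth 0.44 × 67.89 = 29.8716 now, so the licensor offers 29.8716, keeping 120.1284.
So by rejecting in round 1, the licensor gets 120.1284 next round, worth 0.69 × 120.1284 = 82.888596 now.
Offer 85 ≥ 82.888596, so the licensor accepts.

Accept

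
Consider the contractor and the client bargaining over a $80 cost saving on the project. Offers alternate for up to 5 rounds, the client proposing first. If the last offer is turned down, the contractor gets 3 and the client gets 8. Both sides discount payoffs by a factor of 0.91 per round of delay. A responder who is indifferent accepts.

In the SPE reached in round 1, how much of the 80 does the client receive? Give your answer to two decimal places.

Round 5 (the client proposes): the contractor gets 3 if talks fail, so the client offers 3 and keeps 77.
Round 4 (the contractor proposes): the client can get 77 next round, worth 0.91 × 77 = 70.07 now, so the contractor offers 70.07, keeping 9.93.
Round 3 (the client proposes): the contractor can get 9.93 next round, worth 0.91 × 9.93 = 9.0363 now; the client offers that and keeps 70.9637.
Round 2 (the contractor proposes): the client can get 70.9637 next round, worth 0.91 × 70.9637 = 64.576967 now. The contractor offers 64.576967 and keeps 80 − 64.576967 = 15.423033.
Round 1 (the client proposes): the contractor can get 15.423033 next round, worth 0.91 × 15.423033 = 14.03496003 now; the client offers that and keeps 65.96503997.

65.97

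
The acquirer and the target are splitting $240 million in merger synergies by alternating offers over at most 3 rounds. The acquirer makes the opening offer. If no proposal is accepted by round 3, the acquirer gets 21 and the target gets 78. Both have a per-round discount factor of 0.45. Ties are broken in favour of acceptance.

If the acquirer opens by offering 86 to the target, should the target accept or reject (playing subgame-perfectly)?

Accept

Round 3 (the acquirer proposes): the target gets 78 if talks fail, so the acquirer offers 78 and keeps 162.
Round 2 (the target proposes): the acquirer can get 162 next round, worth 0.45 × 162 = 72.9 now. The target offers 72.9 and keeps 240 − 72.9 = 167.1.
So by rejecting in round 1, the target gets 167.1 next round, worth 0.45 × 167.1 = 75.195 now.
Offer 86 ≥ 75.195, so the target accepts.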